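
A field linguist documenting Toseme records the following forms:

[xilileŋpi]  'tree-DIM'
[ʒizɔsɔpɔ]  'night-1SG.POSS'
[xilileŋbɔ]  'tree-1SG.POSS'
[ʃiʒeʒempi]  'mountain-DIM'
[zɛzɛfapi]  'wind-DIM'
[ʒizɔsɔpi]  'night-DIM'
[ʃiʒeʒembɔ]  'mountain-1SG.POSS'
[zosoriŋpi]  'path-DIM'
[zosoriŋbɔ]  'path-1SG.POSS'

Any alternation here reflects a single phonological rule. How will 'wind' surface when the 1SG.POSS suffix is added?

The 1SG.POSS morpheme has two allomorphs, [-bɔ] and [-pɔ].
The DIM suffix, which begins with [p], is invariant after every stem; so [p] is not altered by any rule here.
The 1SG.POSS suffix is therefore /-bɔ/ underlyingly, with post-vocalic devoicing: voiced stops become voiceless after a vowel.
After 'wind', which ends in a vowel, the suffix surfaces as [-pɔ], giving [zɛzɛfapɔ].

[zɛzɛfapɔ]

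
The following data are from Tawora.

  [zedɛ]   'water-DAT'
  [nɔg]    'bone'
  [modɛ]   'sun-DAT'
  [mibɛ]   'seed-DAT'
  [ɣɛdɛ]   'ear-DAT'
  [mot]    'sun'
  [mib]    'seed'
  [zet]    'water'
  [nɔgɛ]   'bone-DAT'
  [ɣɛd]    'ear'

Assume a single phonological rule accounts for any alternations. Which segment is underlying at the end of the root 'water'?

/t/

The root 'water' surfaces as [zedɛ] and [zet], with a stem-final [d] ~ [t] alternation.
But 'ear' keeps [d] in both environments ([ɣɛdɛ], [ɣɛd]), so there is no rule changing /d/ to [t] in isolation.
The underlying segment must be /t/; voiceless stops become voiced between vowels, yielding [d] there.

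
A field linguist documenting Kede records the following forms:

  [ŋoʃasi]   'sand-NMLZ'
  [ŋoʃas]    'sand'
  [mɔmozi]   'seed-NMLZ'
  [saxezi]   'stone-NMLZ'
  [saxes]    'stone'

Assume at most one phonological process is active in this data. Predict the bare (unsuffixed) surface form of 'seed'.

In [saxezi] and [saxes] the final segment of 'stone' alternates: [z] ~ [s].
Compare 'sand', with invariant [s] in [ŋoʃasi] and [ŋoʃas]: an analysis with underlying /s/ and a rule producing [z] before the NMLZ suffix would wrongly predict alternation here too.
So /z/ is underlying, and a rule of word-final obstruent devoicing — voiced obstruents become voiceless word-finally — gives [s].
From [mɔmozi] the stem 'seed' is /mɔmoz/; word-finally this yields [mɔmos].

[mɔmos]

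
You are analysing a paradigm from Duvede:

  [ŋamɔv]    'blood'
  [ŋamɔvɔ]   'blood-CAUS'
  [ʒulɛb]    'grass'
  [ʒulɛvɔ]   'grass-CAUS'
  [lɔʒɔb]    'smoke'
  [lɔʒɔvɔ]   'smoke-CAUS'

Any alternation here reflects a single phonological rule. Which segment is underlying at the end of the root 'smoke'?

The root 'smoke' surfaces as [lɔʒɔb] and [lɔʒɔvɔ], with a stem-final [b] ~ [v] alternation.
Compare 'blood', with invariant [v] in [ŋamɔv] and [ŋamɔvɔ]: an analysis with underlying /v/ and a rule producing [b] in isolation would wrongly predict alternation here too.
The alternation reflects intervocalic spirantization: voiced stops become fricatives between vowels. /b/ is underlying.

/b/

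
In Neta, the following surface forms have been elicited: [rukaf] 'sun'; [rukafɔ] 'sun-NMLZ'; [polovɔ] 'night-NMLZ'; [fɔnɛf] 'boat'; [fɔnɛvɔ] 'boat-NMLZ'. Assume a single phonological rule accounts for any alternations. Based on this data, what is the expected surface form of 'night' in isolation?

[polof]

'boat' shows [f] ~ [v] at the end of the stem ([fɔnɛf] vs [fɔnɛvɔ]).
But 'sun' keeps [f] in both environments ([rukaf], [rukafɔ]), so there is no rule changing /f/ to [v] before the NMLZ suffix.
The underlying segment must be /v/; voiced obstruents become voiceless word-finally, yielding [f] there.
From [polovɔ] the stem 'night' is /polov/; word-finally this yields [polof].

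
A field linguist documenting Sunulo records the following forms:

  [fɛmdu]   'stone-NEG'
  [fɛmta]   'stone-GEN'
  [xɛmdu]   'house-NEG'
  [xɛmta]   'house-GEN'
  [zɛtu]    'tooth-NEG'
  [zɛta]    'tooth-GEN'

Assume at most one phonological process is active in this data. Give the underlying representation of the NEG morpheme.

The NEG suffix surfaces as [-du] and [-tu], depending on the final segment of the stem.
By contrast the GEN suffix keeps its initial [t] throughout — that segment must be underlying.
The NEG suffix is therefore /-du/ underlyingly, with post-vocalic devoicing: voiced stops become voiceless after a vowel.

/-du/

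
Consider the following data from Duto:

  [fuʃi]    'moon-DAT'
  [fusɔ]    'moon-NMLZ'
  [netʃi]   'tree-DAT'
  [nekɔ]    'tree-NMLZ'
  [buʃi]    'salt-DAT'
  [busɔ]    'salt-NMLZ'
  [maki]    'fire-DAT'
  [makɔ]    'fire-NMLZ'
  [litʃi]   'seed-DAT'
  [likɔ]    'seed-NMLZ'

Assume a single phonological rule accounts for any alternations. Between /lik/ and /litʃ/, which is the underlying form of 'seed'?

'seed' shows [tʃ] ~ [k] at the end of the stem ([litʃi] vs [likɔ]).
The stem 'fire' ([maki], [makɔ]) shows [k] unchanged in both environments, so [k] cannot be basic with [tʃ] derived before the DAT suffix.
So /tʃ/ is underlying, and a rule of depalatalization — palato-alveolar /tʃ/ and /ʃ/ become [k] and [s] when no front vowel follows — gives [k].

/litʃ/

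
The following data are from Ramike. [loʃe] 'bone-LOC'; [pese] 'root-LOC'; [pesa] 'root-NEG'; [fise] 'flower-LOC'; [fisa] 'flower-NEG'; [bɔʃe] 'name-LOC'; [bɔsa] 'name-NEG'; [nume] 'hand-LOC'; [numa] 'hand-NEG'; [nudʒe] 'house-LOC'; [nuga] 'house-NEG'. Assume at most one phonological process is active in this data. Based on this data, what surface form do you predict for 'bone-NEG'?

The root 'name' surfaces as [bɔʃe] and [bɔsa], with a stem-final [ʃ] ~ [s] alternation.
If /s/ were underlying and a rule turned it into [ʃ] before the LOC suffix, 'root' would also alternate; but it has [s] in both [pese] and [pesa].
Therefore /ʃ/ is basic and [s] is derived by depalatalization (palato-alveolar /dʒ/ and /ʃ/ become [g] and [s] when no front vowel follows).
The one attested form of 'bone', [loʃe], shows underlying /loʃ/. Applying the same rule when no front vowel follows gives [losa].

[losa]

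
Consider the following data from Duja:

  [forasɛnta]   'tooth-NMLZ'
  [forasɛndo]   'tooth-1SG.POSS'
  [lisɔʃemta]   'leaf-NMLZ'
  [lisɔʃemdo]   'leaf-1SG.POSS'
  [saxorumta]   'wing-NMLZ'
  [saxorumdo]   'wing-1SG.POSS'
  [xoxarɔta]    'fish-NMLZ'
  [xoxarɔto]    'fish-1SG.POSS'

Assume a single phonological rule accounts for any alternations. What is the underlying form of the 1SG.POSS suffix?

The 1SG.POSS suffix surfaces as [-do] and [-to], depending on the final segment of the stem.
The NMLZ suffix, which begins with [t], is invariant after every stem; so [t] is not altered by any rule here.
So the underlying form is /-do/, and voiced stops become voiceless after a vowel.

/-do/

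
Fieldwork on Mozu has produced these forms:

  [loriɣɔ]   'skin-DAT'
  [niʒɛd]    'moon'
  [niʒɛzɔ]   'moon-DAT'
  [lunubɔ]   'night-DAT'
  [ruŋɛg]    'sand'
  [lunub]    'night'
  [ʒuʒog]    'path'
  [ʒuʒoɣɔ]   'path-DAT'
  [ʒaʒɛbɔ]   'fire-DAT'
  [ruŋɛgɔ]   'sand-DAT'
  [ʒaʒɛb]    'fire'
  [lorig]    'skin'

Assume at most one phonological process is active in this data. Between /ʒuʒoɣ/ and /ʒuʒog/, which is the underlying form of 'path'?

/ʒuʒoɣ/

'path' shows [ɣ] ~ [g] at the end of the stem ([ʒuʒoɣɔ] vs [ʒuʒog]).
If /g/ were underlying and a rule turned it into [ɣ] before the DAT suffix, 'sand' would also alternate; but it has [g] in both [ruŋɛgɔ] and [ruŋɛg].
Therefore /ɣ/ is basic and [g] is derived by word-final hardening (voiced fricatives become stops word-finally).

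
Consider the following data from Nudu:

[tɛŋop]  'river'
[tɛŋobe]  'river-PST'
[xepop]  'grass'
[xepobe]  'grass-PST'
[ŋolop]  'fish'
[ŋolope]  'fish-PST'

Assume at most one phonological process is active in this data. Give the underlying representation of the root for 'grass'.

/xepob/

The stem for 'grass' ends in [p] in [xepop] but [b] in [xepobe].
But 'fish' keeps [p] in both environments ([ŋolop], [ŋolope]), so there is no rule changing /p/ to [b] before the PST suffix.
Therefore /b/ is basic and [p] is derived by word-final obstruent devoicing (voiced obstruents become voiceless word-finally).
The underlying form of 'grass' is therefore /xepob/.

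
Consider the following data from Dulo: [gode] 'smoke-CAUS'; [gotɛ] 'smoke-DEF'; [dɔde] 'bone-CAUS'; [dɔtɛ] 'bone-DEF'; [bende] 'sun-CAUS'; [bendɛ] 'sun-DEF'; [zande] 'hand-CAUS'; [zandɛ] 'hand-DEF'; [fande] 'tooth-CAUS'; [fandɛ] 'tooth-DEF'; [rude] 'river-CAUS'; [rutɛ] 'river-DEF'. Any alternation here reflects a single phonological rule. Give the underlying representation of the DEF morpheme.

The DEF morpheme has two allomorphs, [-dɛ] and [-tɛ].
The CAUS suffix, which begins with [d], is invariant after every stem; so [d] is not altered by any rule here.
The DEF suffix is therefore /-tɛ/ underlyingly, with post-nasal voicing: voiceless stops become voiced after a nasal.

/-tɛ/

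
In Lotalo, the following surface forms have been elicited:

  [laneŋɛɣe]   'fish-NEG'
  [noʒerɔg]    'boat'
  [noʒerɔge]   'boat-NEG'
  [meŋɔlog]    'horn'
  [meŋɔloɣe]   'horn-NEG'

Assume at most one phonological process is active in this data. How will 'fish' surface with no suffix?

[laneŋɛg]

The root 'horn' surfaces as [meŋɔlog] and [meŋɔloɣe], with a stem-final [g] ~ [ɣ] alternation.
But 'boat' keeps [g] in both environments ([noʒerɔg], [noʒerɔge]), so there is no rule changing /g/ to [ɣ] before the NEG suffix.
The alternation reflects word-final hardening: voiced fricatives become stops word-finally. /ɣ/ is underlying.
From [laneŋɛɣe] the stem 'fish' is /laneŋɛɣ/; word-finally this yields [laneŋɛg].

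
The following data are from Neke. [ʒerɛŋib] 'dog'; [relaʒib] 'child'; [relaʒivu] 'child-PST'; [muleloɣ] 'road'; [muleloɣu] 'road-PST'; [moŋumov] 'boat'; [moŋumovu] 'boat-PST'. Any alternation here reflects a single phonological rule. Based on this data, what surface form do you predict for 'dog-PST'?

[ʒerɛŋivu]

In [relaʒib] and [relaʒivu] the final segment of 'child' alternates: [b] ~ [v].
Compare 'boat', with invariant [v] in [moŋumov] and [moŋumovu]: an analysis with underlying /v/ and a rule producing [b] in isolation would wrongly predict alternation here too.
The alternation reflects intervocalic spirantization: voiced stops become fricatives between vowels. /b/ is underlying.
The one attested form of 'dog', [ʒerɛŋib], shows underlying /ʒerɛŋib/. Applying the same rule between vowels gives [ʒerɛŋivu].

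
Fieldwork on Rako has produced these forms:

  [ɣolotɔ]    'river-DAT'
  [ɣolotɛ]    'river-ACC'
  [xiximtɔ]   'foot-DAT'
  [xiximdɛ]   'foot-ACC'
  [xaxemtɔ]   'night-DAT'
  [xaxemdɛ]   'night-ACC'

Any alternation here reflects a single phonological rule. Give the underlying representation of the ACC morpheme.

The ACC morpheme has two allomorphs, [-dɛ] and [-tɛ].
The DAT suffix, which begins with [t], is invariant after every stem; so [t] is not altered by any rule here.
The ACC suffix is therefore /-dɛ/ underlyingly, with post-vocalic devoicing: voiced stops become voiceless after a vowel.

/-dɛ/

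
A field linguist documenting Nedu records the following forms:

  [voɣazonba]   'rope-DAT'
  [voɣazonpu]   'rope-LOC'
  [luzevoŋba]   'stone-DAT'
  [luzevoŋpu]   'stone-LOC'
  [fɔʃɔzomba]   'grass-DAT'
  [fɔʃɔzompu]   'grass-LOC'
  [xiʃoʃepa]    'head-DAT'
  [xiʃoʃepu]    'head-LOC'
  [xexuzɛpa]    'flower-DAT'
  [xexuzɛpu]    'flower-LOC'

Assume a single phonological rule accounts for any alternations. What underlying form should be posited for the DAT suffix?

The DAT morpheme has two allomorphs, [-ba] and [-pa].
By contrast the LOC suffix keeps its initial [p] throughout — that segment must be underlying.
The DAT suffix is therefore /-ba/ underlyingly, with post-vocalic devoicing: voiced stops become voiceless after a vowel.

/-ba/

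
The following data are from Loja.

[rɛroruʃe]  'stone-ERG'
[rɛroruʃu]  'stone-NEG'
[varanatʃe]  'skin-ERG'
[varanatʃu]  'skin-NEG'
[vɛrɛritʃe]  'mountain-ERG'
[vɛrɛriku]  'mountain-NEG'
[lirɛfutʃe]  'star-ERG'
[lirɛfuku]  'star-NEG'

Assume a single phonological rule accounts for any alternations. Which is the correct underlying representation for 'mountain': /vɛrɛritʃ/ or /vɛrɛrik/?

/vɛrɛrik/

The stem for 'mountain' ends in [tʃ] in [vɛrɛritʃe] but [k] in [vɛrɛriku].
The stem 'skin' ([varanatʃe], [varanatʃu]) shows [tʃ] unchanged in both environments, so [tʃ] cannot be basic with [k] derived before the NEG suffix.
The underlying segment must be /k/; /k/ becomes palato-alveolar [tʃ] before a front vowel, yielding [tʃ] there.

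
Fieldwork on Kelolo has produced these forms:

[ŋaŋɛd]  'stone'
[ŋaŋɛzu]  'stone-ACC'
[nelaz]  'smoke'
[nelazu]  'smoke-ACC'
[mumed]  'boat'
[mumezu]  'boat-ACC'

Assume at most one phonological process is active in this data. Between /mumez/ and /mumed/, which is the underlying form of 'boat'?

/mumed/

The root 'boat' surfaces as [mumed] and [mumezu], with a stem-final [d] ~ [z] alternation.
If /z/ were underlying and a rule turned it into [d] in isolation, 'smoke' would also alternate; but it has [z] in both [nelaz] and [nelazu].
The underlying segment must be /d/; voiced stops become fricatives between vowels, yielding [z] there.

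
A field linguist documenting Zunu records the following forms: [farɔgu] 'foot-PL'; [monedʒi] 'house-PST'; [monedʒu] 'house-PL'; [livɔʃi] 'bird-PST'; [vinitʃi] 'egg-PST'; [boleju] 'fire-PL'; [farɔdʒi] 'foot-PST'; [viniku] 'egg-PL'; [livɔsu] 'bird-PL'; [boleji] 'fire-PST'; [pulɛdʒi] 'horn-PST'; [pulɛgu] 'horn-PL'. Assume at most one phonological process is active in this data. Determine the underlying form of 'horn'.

/pulɛg/

The stem for 'horn' ends in [dʒ] in [pulɛdʒi] but [g] in [pulɛgu].
If /dʒ/ were underlying and a rule turned it into [g] before the PL suffix, 'house' would also alternate; but it has [dʒ] in both [monedʒi] and [monedʒu].
So /g/ is underlying, and a rule of palatalization before a front vowel — /k/, /g/ and /s/ become palato-alveolar [tʃ], [dʒ] and [ʃ] before a front vowel — gives [dʒ].
So 'horn' = /pulɛg/.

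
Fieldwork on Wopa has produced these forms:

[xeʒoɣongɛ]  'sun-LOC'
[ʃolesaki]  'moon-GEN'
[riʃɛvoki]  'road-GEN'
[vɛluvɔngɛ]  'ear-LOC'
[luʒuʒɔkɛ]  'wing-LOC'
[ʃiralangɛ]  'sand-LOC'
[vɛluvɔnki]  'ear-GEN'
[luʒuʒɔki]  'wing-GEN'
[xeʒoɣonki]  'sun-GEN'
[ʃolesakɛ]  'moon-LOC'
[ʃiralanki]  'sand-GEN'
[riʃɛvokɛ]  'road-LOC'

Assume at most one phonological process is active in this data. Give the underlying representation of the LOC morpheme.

The LOC suffix surfaces as [-gɛ] and [-kɛ], depending on the final segment of the stem.
The GEN suffix, which begins with [k], is invariant after every stem; so [k] is not altered by any rule here.
The LOC suffix is therefore /-gɛ/ underlyingly, with post-vocalic devoicing: voiced stops become voiceless after a vowel.

/-gɛ/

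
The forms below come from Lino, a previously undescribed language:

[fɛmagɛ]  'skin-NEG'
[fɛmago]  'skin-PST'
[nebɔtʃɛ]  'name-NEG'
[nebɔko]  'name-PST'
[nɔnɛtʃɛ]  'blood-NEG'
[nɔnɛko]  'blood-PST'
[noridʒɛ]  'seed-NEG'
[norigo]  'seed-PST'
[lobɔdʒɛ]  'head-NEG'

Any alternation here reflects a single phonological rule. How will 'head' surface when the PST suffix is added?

[lobɔgo]

The root 'seed' surfaces as [noridʒɛ] and [norigo], with a stem-final [dʒ] ~ [g] alternation.
Compare 'skin', with invariant [g] in [fɛmagɛ] and [fɛmago]: an analysis with underlying /g/ and a rule producing [dʒ] before the NEG suffix would wrongly predict alternation here too.
Therefore /dʒ/ is basic and [g] is derived by depalatalization (palato-alveolar /tʃ/ and /dʒ/ become [k] and [g] when no front vowel follows).
The one attested form of 'head', [lobɔdʒɛ], shows underlying /lobɔdʒ/. Applying the same rule when no front vowel follows gives [lobɔgo].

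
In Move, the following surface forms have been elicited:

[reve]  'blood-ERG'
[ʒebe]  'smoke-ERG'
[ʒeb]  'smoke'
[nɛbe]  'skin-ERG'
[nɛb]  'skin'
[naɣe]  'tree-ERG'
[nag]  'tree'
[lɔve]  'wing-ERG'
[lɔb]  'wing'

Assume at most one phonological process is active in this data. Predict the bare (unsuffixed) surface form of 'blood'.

The stem for 'wing' ends in [v] in [lɔve] but [b] in [lɔb].
The stem 'smoke' ([ʒebe], [ʒeb]) shows [b] unchanged in both environments, so [b] cannot be basic with [v] derived before the ERG suffix.
The underlying segment must be /v/; voiced fricatives become stops word-finally, yielding [b] there.
The one attested form of 'blood', [reve], shows underlying /rev/. Applying the same rule word-finally gives [reb].

[reb]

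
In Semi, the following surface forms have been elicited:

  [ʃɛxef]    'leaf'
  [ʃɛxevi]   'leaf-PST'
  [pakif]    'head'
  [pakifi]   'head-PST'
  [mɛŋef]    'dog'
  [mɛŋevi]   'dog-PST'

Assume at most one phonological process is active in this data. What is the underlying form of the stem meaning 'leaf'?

The stem for 'leaf' ends in [f] in [ʃɛxef] but [v] in [ʃɛxevi].
The stem 'head' ([pakif], [pakifi]) shows [f] unchanged in both environments, so [f] cannot be basic with [v] derived before the PST suffix.
The alternation reflects word-final obstruent devoicing: voiced obstruents become voiceless word-finally. /v/ is underlying.
So 'leaf' = /ʃɛxev/.

/ʃɛxev/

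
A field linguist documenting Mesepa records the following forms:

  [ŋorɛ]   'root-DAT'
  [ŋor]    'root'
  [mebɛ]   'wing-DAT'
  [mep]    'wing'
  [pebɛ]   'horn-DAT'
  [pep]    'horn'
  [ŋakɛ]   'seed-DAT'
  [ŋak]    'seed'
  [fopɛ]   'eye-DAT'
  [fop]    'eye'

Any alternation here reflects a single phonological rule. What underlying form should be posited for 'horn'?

The stem for 'horn' ends in [b] in [pebɛ] but [p] in [pep].
But 'eye' keeps [p] in both environments ([fopɛ], [fop]), so there is no rule changing /p/ to [b] before the DAT suffix.
The alternation reflects word-final obstruent devoicing: voiced obstruents become voiceless word-finally. /b/ is underlying.

/peb/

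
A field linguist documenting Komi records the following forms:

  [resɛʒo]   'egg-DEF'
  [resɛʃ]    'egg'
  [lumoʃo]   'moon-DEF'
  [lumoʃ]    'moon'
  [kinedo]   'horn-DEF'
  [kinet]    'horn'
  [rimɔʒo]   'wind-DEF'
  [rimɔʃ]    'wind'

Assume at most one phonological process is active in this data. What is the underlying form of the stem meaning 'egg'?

In [resɛʒo] and [resɛʃ] the final segment of 'egg' alternates: [ʒ] ~ [ʃ].
If /ʃ/ were underlying and a rule turned it into [ʒ] before the DEF suffix, 'moon' would also alternate; but it has [ʃ] in both [lumoʃo] and [lumoʃ].
So /ʒ/ is underlying, and a rule of word-final obstruent devoicing — voiced obstruents become voiceless word-finally — gives [ʃ].
The underlying form of 'egg' is therefore /resɛʒ/.

/resɛʒ/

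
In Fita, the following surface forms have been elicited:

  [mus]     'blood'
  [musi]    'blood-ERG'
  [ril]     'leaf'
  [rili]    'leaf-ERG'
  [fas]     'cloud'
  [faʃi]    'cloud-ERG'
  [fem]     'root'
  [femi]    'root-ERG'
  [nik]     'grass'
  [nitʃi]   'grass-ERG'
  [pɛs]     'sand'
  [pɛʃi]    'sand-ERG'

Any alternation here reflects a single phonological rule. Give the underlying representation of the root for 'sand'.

'sand' shows [s] ~ [ʃ] at the end of the stem ([pɛs] vs [pɛʃi]).
The stem 'blood' ([mus], [musi]) shows [s] unchanged in both environments, so [s] cannot be basic with [ʃ] derived before the ERG suffix.
The underlying segment must be /ʃ/; palato-alveolar /tʃ/ and /ʃ/ become [k] and [s] when no front vowel follows, yielding [s] there.

/pɛʃ/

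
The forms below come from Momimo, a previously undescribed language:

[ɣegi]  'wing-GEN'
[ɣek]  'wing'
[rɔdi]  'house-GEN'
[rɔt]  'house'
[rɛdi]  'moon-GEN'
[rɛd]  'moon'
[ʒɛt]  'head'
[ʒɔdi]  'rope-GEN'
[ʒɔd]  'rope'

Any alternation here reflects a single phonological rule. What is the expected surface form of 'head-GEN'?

[ʒɛdi]

'house' shows [d] ~ [t] at the end of the stem ([rɔdi] vs [rɔt]).
Compare 'moon', with invariant [d] in [rɛdi] and [rɛd]: an analysis with underlying /d/ and a rule producing [t] in isolation would wrongly predict alternation here too.
Therefore /t/ is basic and [d] is derived by intervocalic voicing (voiceless stops become voiced between vowels).
From [ʒɛt] the stem 'head' is /ʒɛt/; between vowels this yields [ʒɛdi].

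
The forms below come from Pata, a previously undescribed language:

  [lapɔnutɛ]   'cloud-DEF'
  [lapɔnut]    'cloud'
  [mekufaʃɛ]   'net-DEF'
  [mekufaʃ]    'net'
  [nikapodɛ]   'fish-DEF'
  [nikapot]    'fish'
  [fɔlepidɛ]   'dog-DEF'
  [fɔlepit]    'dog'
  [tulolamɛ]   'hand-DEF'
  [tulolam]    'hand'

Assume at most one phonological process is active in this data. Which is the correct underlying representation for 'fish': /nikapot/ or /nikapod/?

/nikapod/

In [nikapodɛ] and [nikapot] the final segment of 'fish' alternates: [d] ~ [t].
But 'cloud' keeps [t] in both environments ([lapɔnutɛ], [lapɔnut]), so there is no rule changing /t/ to [d] before the DEF suffix.
So /d/ is underlying, and a rule of word-final obstruent devoicing — voiced obstruents become voiceless word-finally — gives [t].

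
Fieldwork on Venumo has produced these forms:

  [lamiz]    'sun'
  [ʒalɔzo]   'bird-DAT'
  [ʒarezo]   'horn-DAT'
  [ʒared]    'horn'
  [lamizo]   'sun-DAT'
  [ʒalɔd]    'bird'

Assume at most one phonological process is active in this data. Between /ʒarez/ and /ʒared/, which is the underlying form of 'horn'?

/ʒared/

'horn' shows [d] ~ [z] at the end of the stem ([ʒared] vs [ʒarezo]).
Compare 'sun', with invariant [z] in [lamiz] and [lamizo]: an analysis with underlying /z/ and a rule producing [d] in isolation would wrongly predict alternation here too.
The underlying segment must be /d/; voiced stops become fricatives between vowels, yielding [z] there.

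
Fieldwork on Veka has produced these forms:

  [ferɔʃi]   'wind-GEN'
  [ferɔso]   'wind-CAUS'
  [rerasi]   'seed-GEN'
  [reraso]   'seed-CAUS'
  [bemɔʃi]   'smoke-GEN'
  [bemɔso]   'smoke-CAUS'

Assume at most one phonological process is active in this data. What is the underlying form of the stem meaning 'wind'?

/ferɔʃ/

In [ferɔʃi] and [ferɔso] the final segment of 'wind' alternates: [ʃ] ~ [s].
Compare 'seed', with invariant [s] in [rerasi] and [reraso]: an analysis with underlying /s/ and a rule producing [ʃ] before the GEN suffix would wrongly predict alternation here too.
The underlying segment must be /ʃ/; palato-alveolar /ʃ/ becomes [s] when no front vowel follows, yielding [s] there.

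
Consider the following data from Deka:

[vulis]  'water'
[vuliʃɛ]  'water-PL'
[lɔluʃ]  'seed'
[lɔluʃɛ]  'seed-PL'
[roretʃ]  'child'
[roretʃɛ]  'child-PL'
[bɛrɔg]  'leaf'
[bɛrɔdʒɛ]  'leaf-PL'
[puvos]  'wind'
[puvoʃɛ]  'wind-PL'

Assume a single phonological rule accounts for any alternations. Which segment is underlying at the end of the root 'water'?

/s/

The stem for 'water' ends in [s] in [vulis] but [ʃ] in [vuliʃɛ].
Compare 'seed', with invariant [ʃ] in [lɔluʃ] and [lɔluʃɛ]: an analysis with underlying /ʃ/ and a rule producing [s] in isolation would wrongly predict alternation here too.
Therefore /s/ is basic and [ʃ] is derived by palatalization before a front vowel (/g/ and /s/ become palato-alveolar [dʒ] and [ʃ] before a front vowel).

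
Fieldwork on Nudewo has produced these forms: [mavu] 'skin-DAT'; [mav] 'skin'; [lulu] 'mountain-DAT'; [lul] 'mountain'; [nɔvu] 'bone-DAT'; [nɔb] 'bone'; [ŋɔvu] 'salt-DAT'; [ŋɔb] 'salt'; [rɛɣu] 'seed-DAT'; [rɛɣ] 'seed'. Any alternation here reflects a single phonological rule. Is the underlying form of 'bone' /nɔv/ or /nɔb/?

The root 'bone' surfaces as [nɔvu] and [nɔb], with a stem-final [v] ~ [b] alternation.
But 'skin' keeps [v] in both environments ([mavu], [mav]), so there is no rule changing /v/ to [b] in isolation.
The alternation reflects intervocalic spirantization: voiced stops become fricatives between vowels. /b/ is underlying.

/nɔb/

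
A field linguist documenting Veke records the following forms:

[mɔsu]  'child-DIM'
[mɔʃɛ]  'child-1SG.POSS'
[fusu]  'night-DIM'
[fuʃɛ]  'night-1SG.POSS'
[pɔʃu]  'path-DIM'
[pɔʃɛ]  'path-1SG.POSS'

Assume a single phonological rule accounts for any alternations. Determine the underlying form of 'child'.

The root 'child' surfaces as [mɔsu] and [mɔʃɛ], with a stem-final [s] ~ [ʃ] alternation.
Compare 'path', with invariant [ʃ] in [pɔʃu] and [pɔʃɛ]: an analysis with underlying /ʃ/ and a rule producing [s] before the DIM suffix would wrongly predict alternation here too.
Therefore /s/ is basic and [ʃ] is derived by palatalization before a front vowel (/s/ becomes palato-alveolar [ʃ] before a front vowel).
The underlying form of 'child' is therefore /mɔs/.

/mɔs/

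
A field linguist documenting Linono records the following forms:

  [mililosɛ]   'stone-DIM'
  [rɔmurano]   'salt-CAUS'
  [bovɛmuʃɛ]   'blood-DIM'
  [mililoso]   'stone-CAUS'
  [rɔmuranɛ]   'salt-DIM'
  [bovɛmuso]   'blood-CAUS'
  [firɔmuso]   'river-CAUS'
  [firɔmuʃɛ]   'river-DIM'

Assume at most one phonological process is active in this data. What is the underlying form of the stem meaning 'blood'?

'blood' shows [s] ~ [ʃ] at the end of the stem ([bovɛmuso] vs [bovɛmuʃɛ]).
The stem 'stone' ([mililoso], [mililosɛ]) shows [s] unchanged in both environments, so [s] cannot be basic with [ʃ] derived before the DIM suffix.
Therefore /ʃ/ is basic and [s] is derived by depalatalization (palato-alveolar /ʃ/ becomes [s] when no front vowel follows).

/bovɛmuʃ/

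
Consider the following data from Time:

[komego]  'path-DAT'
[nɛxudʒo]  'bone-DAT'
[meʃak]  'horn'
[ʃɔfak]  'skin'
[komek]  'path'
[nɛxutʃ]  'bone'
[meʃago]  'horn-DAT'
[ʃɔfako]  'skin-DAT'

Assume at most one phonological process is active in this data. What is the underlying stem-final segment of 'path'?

The root 'path' surfaces as [komek] and [komego], with a stem-final [k] ~ [g] alternation.
If /k/ were underlying and a rule turned it into [g] before the DAT suffix, 'skin' would also alternate; but it has [k] in both [ʃɔfak] and [ʃɔfako].
So /g/ is underlying, and a rule of word-final obstruent devoicing — voiced obstruents become voiceless word-finally — gives [k].

/g/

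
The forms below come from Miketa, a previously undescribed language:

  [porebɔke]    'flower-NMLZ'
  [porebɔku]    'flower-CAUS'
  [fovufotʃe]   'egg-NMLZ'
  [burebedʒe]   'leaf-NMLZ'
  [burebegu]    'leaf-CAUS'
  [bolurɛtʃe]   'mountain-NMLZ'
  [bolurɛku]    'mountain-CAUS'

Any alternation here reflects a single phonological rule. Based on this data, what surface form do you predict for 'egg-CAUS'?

[fovufoku]

The stem for 'mountain' ends in [tʃ] in [bolurɛtʃe] but [k] in [bolurɛku].
But 'flower' keeps [k] in both environments ([porebɔke], [porebɔku]), so there is no rule changing /k/ to [tʃ] before the NMLZ suffix.
So /tʃ/ is underlying, and a rule of depalatalization — palato-alveolar /tʃ/ and /dʒ/ become [k] and [g] when no front vowel follows — gives [k].
The one attested form of 'egg', [fovufotʃe], shows underlying /fovufotʃ/. Applying the same rule when no front vowel follows gives [fovufoku].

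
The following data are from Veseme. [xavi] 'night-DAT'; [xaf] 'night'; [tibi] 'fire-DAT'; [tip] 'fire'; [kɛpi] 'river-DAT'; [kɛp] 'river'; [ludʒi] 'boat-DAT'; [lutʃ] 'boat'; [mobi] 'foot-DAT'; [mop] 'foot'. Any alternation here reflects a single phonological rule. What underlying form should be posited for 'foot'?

/mob/

The root 'foot' surfaces as [mobi] and [mop], with a stem-final [b] ~ [p] alternation.
But 'river' keeps [p] in both environments ([kɛpi], [kɛp]), so there is no rule changing /p/ to [b] before the DAT suffix.
So /b/ is underlying, and a rule of word-final obstruent devoicing — voiced obstruents become voiceless word-finally — gives [p].
Hence 'foot' is /mob/ underlyingly.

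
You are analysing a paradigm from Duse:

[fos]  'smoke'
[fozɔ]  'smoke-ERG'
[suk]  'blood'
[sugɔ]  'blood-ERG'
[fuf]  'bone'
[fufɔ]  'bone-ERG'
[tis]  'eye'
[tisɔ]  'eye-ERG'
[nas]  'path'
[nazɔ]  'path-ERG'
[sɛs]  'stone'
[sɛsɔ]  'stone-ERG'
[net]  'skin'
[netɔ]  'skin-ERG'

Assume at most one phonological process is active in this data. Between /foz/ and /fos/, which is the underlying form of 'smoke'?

/foz/

In [fos] and [fozɔ] the final segment of 'smoke' alternates: [s] ~ [z].
But 'eye' keeps [s] in both environments ([tis], [tisɔ]), so there is no rule changing /s/ to [z] before the ERG suffix.
The alternation reflects word-final obstruent devoicing: voiced obstruents become voiceless word-finally. /z/ is underlying.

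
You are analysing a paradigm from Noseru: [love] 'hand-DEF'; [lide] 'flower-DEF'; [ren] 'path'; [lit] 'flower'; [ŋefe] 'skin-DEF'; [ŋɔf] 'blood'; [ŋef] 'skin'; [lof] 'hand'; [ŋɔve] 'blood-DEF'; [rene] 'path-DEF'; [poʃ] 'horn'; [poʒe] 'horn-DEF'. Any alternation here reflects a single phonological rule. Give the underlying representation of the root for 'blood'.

In [ŋɔve] and [ŋɔf] the final segment of 'blood' alternates: [v] ~ [f].
The stem 'skin' ([ŋefe], [ŋef]) shows [f] unchanged in both environments, so [f] cannot be basic with [v] derived before the DEF suffix.
The alternation reflects word-final obstruent devoicing: voiced obstruents become voiceless word-finally. /v/ is underlying.

/ŋɔv/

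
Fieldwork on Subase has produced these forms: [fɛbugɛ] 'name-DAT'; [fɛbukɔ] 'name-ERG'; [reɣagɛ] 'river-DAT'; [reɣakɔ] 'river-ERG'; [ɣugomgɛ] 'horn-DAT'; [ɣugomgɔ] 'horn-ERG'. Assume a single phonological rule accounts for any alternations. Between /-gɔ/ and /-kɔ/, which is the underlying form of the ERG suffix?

/-kɔ/

The ERG suffix surfaces as [-gɔ] and [-kɔ], depending on the final segment of the stem.
The DAT suffix, which begins with [g], is invariant after every stem; so [g] is not altered by any rule here.
The ERG suffix is therefore /-kɔ/ underlyingly, with post-nasal voicing: voiceless stops become voiced after a nasal.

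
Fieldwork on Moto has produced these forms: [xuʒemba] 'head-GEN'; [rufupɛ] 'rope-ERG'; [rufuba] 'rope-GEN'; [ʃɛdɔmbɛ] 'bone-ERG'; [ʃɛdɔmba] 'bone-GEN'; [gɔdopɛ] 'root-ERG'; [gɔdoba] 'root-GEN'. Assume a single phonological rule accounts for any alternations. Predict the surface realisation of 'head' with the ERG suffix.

The ERG morpheme has two allomorphs, [-bɛ] and [-pɛ].
The GEN suffix, which begins with [b], is invariant after every stem; so [b] is not altered by any rule here.
The ERG suffix is therefore /-pɛ/ underlyingly, with post-nasal voicing: voiceless stops become voiced after a nasal.
After 'head', which ends in a nasal, the suffix surfaces as [-bɛ], giving [xuʒembɛ].

[xuʒembɛ]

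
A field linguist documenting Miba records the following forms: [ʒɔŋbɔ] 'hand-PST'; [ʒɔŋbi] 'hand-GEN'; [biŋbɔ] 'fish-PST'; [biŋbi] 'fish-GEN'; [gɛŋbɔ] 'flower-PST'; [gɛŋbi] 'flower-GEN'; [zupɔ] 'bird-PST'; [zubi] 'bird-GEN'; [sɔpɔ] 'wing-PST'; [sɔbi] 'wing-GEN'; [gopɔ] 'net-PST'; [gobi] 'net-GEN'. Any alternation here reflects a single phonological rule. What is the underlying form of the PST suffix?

/-pɔ/

The PST suffix surfaces as [-bɔ] and [-pɔ], depending on the final segment of the stem.
The GEN suffix, which begins with [b], is invariant after every stem; so [b] is not altered by any rule here.
So the underlying form is /-pɔ/, and voiceless stops become voiced after a nasal.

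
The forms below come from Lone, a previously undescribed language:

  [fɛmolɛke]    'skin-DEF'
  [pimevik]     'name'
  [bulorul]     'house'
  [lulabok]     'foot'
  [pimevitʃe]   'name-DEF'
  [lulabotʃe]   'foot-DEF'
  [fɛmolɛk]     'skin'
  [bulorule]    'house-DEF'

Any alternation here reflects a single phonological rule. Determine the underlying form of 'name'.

The stem for 'name' ends in [tʃ] in [pimevitʃe] but [k] in [pimevik].
But 'skin' keeps [k] in both environments ([fɛmolɛke], [fɛmolɛk]), so there is no rule changing /k/ to [tʃ] before the DEF suffix.
The underlying segment must be /tʃ/; palato-alveolar /tʃ/ becomes [k] when no front vowel follows, yielding [k] there.

/pimevitʃ/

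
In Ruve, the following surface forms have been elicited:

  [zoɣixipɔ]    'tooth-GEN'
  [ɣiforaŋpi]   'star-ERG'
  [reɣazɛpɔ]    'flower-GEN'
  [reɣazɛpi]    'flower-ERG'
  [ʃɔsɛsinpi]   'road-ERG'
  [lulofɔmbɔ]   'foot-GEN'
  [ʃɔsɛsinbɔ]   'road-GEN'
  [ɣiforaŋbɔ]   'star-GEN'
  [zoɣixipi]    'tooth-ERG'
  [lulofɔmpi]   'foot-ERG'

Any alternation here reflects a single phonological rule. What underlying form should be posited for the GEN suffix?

The GEN suffix surfaces as [-bɔ] and [-pɔ], depending on the final segment of the stem.
The ERG suffix, which begins with [p], is invariant after every stem; so [p] is not altered by any rule here.
So the underlying form is /-bɔ/, and voiced stops become voiceless after a vowel.

/-bɔ/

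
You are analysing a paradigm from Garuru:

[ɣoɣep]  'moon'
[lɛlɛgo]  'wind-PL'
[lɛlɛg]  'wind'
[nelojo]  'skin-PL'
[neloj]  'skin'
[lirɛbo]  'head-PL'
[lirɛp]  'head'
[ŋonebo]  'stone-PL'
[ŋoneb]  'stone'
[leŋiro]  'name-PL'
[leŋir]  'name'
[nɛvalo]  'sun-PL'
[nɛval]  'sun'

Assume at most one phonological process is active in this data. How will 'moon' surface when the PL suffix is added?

[ɣoɣebo]

The root 'head' surfaces as [lirɛbo] and [lirɛp], with a stem-final [b] ~ [p] alternation.
But 'stone' keeps [b] in both environments ([ŋonebo], [ŋoneb]), so there is no rule changing /b/ to [p] in isolation.
So /p/ is underlying, and a rule of intervocalic voicing — voiceless stops become voiced between vowels — gives [b].
The one attested form of 'moon', [ɣoɣep], shows underlying /ɣoɣep/. Applying the same rule between vowels gives [ɣoɣebo].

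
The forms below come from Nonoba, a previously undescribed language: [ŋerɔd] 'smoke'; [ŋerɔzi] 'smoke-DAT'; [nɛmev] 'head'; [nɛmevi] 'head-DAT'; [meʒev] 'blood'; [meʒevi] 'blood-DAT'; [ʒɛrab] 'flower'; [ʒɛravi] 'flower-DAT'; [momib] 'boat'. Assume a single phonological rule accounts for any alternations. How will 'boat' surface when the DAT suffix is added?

[momivi]

'flower' shows [b] ~ [v] at the end of the stem ([ʒɛrab] vs [ʒɛravi]).
Compare 'blood', with invariant [v] in [meʒev] and [meʒevi]: an analysis with underlying /v/ and a rule producing [b] in isolation would wrongly predict alternation here too.
The alternation reflects intervocalic spirantization: voiced stops become fricatives between vowels. /b/ is underlying.
From [momib] the stem 'boat' is /momib/; between vowels this yields [momivi].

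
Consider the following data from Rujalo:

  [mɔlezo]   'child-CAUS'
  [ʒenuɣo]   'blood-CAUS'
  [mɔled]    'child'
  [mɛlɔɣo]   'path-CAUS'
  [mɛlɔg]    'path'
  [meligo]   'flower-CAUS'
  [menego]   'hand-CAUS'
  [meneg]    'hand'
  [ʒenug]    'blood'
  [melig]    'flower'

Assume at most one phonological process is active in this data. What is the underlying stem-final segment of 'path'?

/ɣ/

The stem for 'path' ends in [ɣ] in [mɛlɔɣo] but [g] in [mɛlɔg].
If /g/ were underlying and a rule turned it into [ɣ] before the CAUS suffix, 'flower' would also alternate; but it has [g] in both [meligo] and [melig].
Therefore /ɣ/ is basic and [g] is derived by word-final hardening (voiced fricatives become stops word-finally).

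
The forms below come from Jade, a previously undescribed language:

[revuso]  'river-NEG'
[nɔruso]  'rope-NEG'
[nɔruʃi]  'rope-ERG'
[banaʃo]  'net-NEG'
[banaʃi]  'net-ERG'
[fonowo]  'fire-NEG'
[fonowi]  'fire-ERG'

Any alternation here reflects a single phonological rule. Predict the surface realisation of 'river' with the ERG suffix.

'rope' shows [s] ~ [ʃ] at the end of the stem ([nɔruso] vs [nɔruʃi]).
If /ʃ/ were underlying and a rule turned it into [s] before the NEG suffix, 'net' would also alternate; but it has [ʃ] in both [banaʃo] and [banaʃi].
Therefore /s/ is basic and [ʃ] is derived by palatalization before a front vowel (/s/ becomes palato-alveolar [ʃ] before a front vowel).
From [revuso] the stem 'river' is /revus/; before a front vowel this yields [revuʃi].

[revuʃi]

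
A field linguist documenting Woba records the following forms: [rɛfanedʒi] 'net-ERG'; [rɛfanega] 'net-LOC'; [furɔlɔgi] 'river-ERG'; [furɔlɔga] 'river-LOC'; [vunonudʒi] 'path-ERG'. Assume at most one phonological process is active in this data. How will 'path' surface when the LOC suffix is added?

The stem for 'net' ends in [dʒ] in [rɛfanedʒi] but [g] in [rɛfanega].
But 'river' keeps [g] in both environments ([furɔlɔgi], [furɔlɔga]), so there is no rule changing /g/ to [dʒ] before the ERG suffix.
The underlying segment must be /dʒ/; palato-alveolar /dʒ/ becomes [g] when no front vowel follows, yielding [g] there.
The one attested form of 'path', [vunonudʒi], shows underlying /vunonudʒ/. Applying the same rule when no front vowel follows gives [vunonuga].

[vunonuga]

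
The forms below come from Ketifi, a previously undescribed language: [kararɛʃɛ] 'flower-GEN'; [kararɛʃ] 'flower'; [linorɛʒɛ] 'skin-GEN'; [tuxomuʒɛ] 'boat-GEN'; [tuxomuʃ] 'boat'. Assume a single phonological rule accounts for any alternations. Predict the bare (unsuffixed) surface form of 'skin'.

[linorɛʃ]

In [tuxomuʒɛ] and [tuxomuʃ] the final segment of 'boat' alternates: [ʒ] ~ [ʃ].
But 'flower' keeps [ʃ] in both environments ([kararɛʃɛ], [kararɛʃ]), so there is no rule changing /ʃ/ to [ʒ] before the GEN suffix.
Therefore /ʒ/ is basic and [ʃ] is derived by word-final obstruent devoicing (voiced obstruents become voiceless word-finally).
From [linorɛʒɛ] the stem 'skin' is /linorɛʒ/; word-finally this yields [linorɛʃ].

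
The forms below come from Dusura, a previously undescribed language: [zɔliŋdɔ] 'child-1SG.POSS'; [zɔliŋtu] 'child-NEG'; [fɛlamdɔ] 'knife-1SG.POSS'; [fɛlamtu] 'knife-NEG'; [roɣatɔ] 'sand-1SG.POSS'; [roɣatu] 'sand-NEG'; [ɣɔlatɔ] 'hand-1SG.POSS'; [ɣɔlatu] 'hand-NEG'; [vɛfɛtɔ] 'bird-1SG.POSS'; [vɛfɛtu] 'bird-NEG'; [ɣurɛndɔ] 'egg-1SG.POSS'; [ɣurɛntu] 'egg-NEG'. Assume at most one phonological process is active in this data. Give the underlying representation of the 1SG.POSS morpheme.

/-dɔ/

The 1SG.POSS suffix surfaces as [-dɔ] and [-tɔ], depending on the final segment of the stem.
By contrast the NEG suffix keeps its initial [t] throughout — that segment must be underlying.
The 1SG.POSS suffix is therefore /-dɔ/ underlyingly, with post-vocalic devoicing: voiced stops become voiceless after a vowel.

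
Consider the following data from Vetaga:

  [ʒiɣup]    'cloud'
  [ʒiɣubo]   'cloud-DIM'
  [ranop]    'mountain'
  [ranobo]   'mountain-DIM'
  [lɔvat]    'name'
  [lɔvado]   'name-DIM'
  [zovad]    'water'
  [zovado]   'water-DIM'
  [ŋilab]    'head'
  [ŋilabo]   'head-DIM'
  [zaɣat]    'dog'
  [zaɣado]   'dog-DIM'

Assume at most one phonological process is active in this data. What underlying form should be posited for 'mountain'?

/ranop/

'mountain' shows [p] ~ [b] at the end of the stem ([ranop] vs [ranobo]).
The stem 'head' ([ŋilab], [ŋilabo]) shows [b] unchanged in both environments, so [b] cannot be basic with [p] derived in isolation.
The alternation reflects intervocalic voicing: voiceless stops become voiced between vowels. /p/ is underlying.
The underlying form of 'mountain' is therefore /ranop/.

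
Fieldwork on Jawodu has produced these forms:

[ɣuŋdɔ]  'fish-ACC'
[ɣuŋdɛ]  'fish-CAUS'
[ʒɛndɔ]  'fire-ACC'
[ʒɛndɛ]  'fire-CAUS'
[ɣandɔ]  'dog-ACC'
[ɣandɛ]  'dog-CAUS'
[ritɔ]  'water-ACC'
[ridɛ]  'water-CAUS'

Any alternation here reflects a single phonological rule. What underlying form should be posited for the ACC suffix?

The ACC suffix surfaces as [-dɔ] and [-tɔ], depending on the final segment of the stem.
The CAUS suffix, which begins with [d], is invariant after every stem; so [d] is not altered by any rule here.
So the underlying form is /-tɔ/, and voiceless stops become voiced after a nasal.

/-tɔ/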